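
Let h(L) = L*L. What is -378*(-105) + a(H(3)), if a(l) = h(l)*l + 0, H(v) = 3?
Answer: 39717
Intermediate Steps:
h(L) = L²
a(l) = l³ (a(l) = l²*l + 0 = l³ + 0 = l³)
-378*(-105) + a(H(3)) = -378*(-105) + 3³ = 39690 + 27 = 39717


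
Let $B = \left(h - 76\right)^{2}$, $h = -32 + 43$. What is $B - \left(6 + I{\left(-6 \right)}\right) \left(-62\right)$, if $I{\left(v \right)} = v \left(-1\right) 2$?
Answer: $5341$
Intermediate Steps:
$I{\left(v \right)} = - 2 v$ ($I{\left(v \right)} = - v 2 = - 2 v$)
$h = 11$
$B = 4225$ ($B = \left(11 - 76\right)^{2} = \left(-65\right)^{2} = 4225$)
$B - \left(6 + I{\left(-6 \right)}\right) \left(-62\right) = 4225 - \left(6 - -12\right) \left(-62\right) = 4225 - \left(6 + 12\right) \left(-62\right) = 4225 - 18 \left(-62\right) = 4225 - -1116 = 4225 + 1116 = 5341$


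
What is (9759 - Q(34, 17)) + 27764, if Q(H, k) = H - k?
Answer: 37506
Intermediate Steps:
(9759 - Q(34, 17)) + 27764 = (9759 - (34 - 1*17)) + 27764 = (9759 - (34 - 17)) + 27764 = (9759 - 1*17) + 27764 = (9759 - 17) + 27764 = 9742 + 27764 = 37506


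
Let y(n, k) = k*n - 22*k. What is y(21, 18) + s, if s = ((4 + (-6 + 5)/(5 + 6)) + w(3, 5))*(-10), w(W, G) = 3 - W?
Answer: -628/11 ≈ -57.091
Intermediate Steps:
y(n, k) = -22*k + k*n
s = -430/11 (s = ((4 + (-6 + 5)/(5 + 6)) + (3 - 1*3))*(-10) = ((4 - 1/11) + (3 - 3))*(-10) = ((4 - 1*1/11) + 0)*(-10) = ((4 - 1/11) + 0)*(-10) = (43/11 + 0)*(-10) = (43/11)*(-10) = -430/11 ≈ -39.091)
y(21, 18) + s = 18*(-22 + 21) - 430/11 = 18*(-1) - 430/11 = -18 - 430/11 = -628/11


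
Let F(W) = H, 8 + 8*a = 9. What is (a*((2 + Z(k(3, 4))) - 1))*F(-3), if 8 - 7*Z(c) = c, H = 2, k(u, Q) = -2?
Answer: 17/28 ≈ 0.60714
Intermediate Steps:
a = ⅛ (a = -1 + (⅛)*9 = -1 + 9/8 = ⅛ ≈ 0.12500)
Z(c) = 8/7 - c/7
F(W) = 2
(a*((2 + Z(k(3, 4))) - 1))*F(-3) = (((2 + (8/7 - ⅐*(-2))) - 1)/8)*2 = (((2 + (8/7 + 2/7)) - 1)/8)*2 = (((2 + 10/7) - 1)/8)*2 = ((24/7 - 1)/8)*2 = ((⅛)*(17/7))*2 = (17/56)*2 = 17/28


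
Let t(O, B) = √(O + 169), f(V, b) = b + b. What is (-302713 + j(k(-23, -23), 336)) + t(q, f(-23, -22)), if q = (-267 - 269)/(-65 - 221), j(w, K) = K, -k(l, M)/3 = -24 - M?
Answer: -302377 + 3*√388245/143 ≈ -3.0236e+5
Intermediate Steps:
k(l, M) = 72 + 3*M (k(l, M) = -3*(-24 - M) = 72 + 3*M)
q = 268/143 (q = -536/(-286) = -536*(-1/286) = 268/143 ≈ 1.8741)
f(V, b) = 2*b
t(O, B) = √(169 + O)
(-302713 + j(k(-23, -23), 336)) + t(q, f(-23, -22)) = (-302713 + 336) + √(169 + 268/143) = -302377 + √(24435/143) = -302377 + 3*√388245/143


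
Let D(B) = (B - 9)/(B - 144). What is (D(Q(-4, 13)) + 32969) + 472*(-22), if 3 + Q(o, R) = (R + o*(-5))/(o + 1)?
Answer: 3568453/158 ≈ 22585.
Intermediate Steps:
Q(o, R) = -3 + (R - 5*o)/(1 + o) (Q(o, R) = -3 + (R + o*(-5))/(o + 1) = -3 + (R - 5*o)/(1 + o))
D(B) = (-9 + B)/(-144 + B)
(D(Q(-4, 13)) + 32969) + 472*(-22) = ((-9 + (-3 + 13 - 8*(-4))/(1 - 4))/(-144 + (-3 + 13 - 8*(-4))/(1 - 4)) + 32969) + 472*(-22) = ((-9 + (-3 + 13 + 32)/(-3))/(-144 + (-3 + 13 + 32)/(-3)) + 32969) - 10384 = ((-9 - 1/3*42)/(-144 - 1/3*42) + 32969) - 10384 = ((-9 - 14)/(-144 - 14) + 32969) - 10384 = (-23/(-158) + 32969) - 10384 = (-1/158*(-23) + 32969) - 10384 = (23/158 + 32969) - 10384 = 5209125/158 - 10384 = 3568453/158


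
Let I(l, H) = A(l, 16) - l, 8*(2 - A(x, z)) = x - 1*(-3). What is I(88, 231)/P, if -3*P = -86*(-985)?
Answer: 2337/677680 ≈ 0.0034485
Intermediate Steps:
A(x, z) = 13/8 - x/8 (A(x, z) = 2 - (x - 1*(-3))/8 = 2 - (x + 3)/8 = 2 - (3 + x)/8 = 2 + (-3/8 - x/8) = 13/8 - x/8)
P = -84710/3 (P = -(-86)*(-985)/3 = -⅓*84710 = -84710/3 ≈ -28237.)
I(l, H) = 13/8 - 9*l/8 (I(l, H) = (13/8 - l/8) - l = 13/8 - 9*l/8)
I(88, 231)/P = (13/8 - 9/8*88)/(-84710/3) = (13/8 - 99)*(-3/84710) = -779/8*(-3/84710) = 2337/677680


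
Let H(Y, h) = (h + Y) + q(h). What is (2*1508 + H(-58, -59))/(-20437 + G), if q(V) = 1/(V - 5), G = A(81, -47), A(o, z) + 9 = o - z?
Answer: -185535/1300352 ≈ -0.14268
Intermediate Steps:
A(o, z) = -9 + o - z (A(o, z) = -9 + (o - z) = -9 + o - z)
G = 119 (G = -9 + 81 - 1*(-47) = -9 + 81 + 47 = 119)
q(V) = 1/(-5 + V)
H(Y, h) = Y + h + 1/(-5 + h) (H(Y, h) = (h + Y) + 1/(-5 + h) = (Y + h) + 1/(-5 + h) = Y + h + 1/(-5 + h))
(2*1508 + H(-58, -59))/(-20437 + G) = (2*1508 + (1 + (-5 - 59)*(-58 - 59))/(-5 - 59))/(-20437 + 119) = (3016 + (1 - 64*(-117))/(-64))/(-20318) = (3016 - (1 + 7488)/64)*(-1/20318) = (3016 - 1/64*7489)*(-1/20318) = (3016 - 7489/64)*(-1/20318) = (185535/64)*(-1/20318) = -185535/1300352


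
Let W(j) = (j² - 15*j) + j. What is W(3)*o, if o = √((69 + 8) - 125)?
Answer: -132*I*√3 ≈ -228.63*I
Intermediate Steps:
o = 4*I*√3 (o = √(77 - 125) = √(-48) = 4*I*√3 ≈ 6.9282*I)
W(j) = j² - 14*j
W(3)*o = (3*(-14 + 3))*(4*I*√3) = (3*(-11))*(4*I*√3) = -132*I*√3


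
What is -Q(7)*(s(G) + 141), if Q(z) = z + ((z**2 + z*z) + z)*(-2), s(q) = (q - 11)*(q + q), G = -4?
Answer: 52983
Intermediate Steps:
s(q) = 2*q*(-11 + q) (s(q) = (-11 + q)*(2*q) = 2*q*(-11 + q))
Q(z) = -z - 4*z**2 (Q(z) = z + ((z**2 + z**2) + z)*(-2) = z + (2*z**2 + z)*(-2) = z + (z + 2*z**2)*(-2) = z + (-4*z**2 - 2*z) = -z - 4*z**2)
-Q(7)*(s(G) + 141) = -(-1*7*(1 + 4*7))*(2*(-4)*(-11 - 4) + 141) = -(-1*7*(1 + 28))*(2*(-4)*(-15) + 141) = -(-1*7*29)*(120 + 141) = -(-203)*261 = -1*(-52983) = 52983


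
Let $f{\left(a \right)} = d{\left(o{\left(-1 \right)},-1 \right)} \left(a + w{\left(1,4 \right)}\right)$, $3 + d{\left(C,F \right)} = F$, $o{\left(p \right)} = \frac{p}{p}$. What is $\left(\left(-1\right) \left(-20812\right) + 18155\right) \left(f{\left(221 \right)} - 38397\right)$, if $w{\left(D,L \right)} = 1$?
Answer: $-1530818595$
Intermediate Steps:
$o{\left(p \right)} = 1$
$d{\left(C,F \right)} = -3 + F$
$f{\left(a \right)} = -4 - 4 a$ ($f{\left(a \right)} = \left(-3 - 1\right) \left(a + 1\right) = - 4 \left(1 + a\right) = -4 - 4 a$)
$\left(\left(-1\right) \left(-20812\right) + 18155\right) \left(f{\left(221 \right)} - 38397\right) = \left(\left(-1\right) \left(-20812\right) + 18155\right) \left(\left(-4 - 884\right) - 38397\right) = \left(20812 + 18155\right) \left(\left(-4 - 884\right) - 38397\right) = 38967 \left(-888 - 38397\right) = 38967 \left(-39285\right) = -1530818595$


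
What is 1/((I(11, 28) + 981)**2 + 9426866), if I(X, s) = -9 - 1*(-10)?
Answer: 1/10391190 ≈ 9.6235e-8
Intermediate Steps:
I(X, s) = 1 (I(X, s) = -9 + 10 = 1)
1/((I(11, 28) + 981)**2 + 9426866) = 1/((1 + 981)**2 + 9426866) = 1/(982**2 + 9426866) = 1/(964324 + 9426866) = 1/10391190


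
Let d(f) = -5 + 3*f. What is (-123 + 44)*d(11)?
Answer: -2212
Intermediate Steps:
(-123 + 44)*d(11) = (-123 + 44)*(-5 + 3*11) = -79*(-5 + 33) = -79*28 = -2212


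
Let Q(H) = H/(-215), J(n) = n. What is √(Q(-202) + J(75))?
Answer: √3510305/215 ≈ 8.7143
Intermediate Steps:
Q(H) = -H/215 (Q(H) = H*(-1/215) = -H/215)
√(Q(-202) + J(75)) = √(-1/215*(-202) + 75) = √(202/215 + 75) = √(16327/215) = √3510305/215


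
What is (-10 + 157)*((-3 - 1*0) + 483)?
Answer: 70560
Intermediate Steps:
(-10 + 157)*((-3 - 1*0) + 483) = 147*((-3 + 0) + 483) = 147*(-3 + 483) = 147*480 = 70560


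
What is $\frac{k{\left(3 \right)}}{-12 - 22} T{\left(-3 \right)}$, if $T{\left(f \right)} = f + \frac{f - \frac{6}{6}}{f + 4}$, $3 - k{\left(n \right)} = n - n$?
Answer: $\frac{21}{34} \approx 0.61765$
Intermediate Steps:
$k{\left(n \right)} = 3$ ($k{\left(n \right)} = 3 - \left(n - n\right) = 3 - 0 = 3 + 0 = 3$)
$T{\left(f \right)} = f + \frac{-1 + f}{4 + f}$ ($T{\left(f \right)} = f + \frac{f - 1}{4 + f} = f + \frac{-1 + f}{4 + f}$)
$\frac{k{\left(3 \right)}}{-12 - 22} T{\left(-3 \right)} = \frac{3}{-12 - 22} \frac{-1 + \left(-3\right)^{2} + 5 \left(-3\right)}{4 - 3} = \frac{3}{-34} \frac{-1 + 9 - 15}{1} = 3 \left(- \frac{1}{34}\right) 1 \left(-7\right) = \left(- \frac{3}{34}\right) \left(-7\right) = \frac{21}{34}$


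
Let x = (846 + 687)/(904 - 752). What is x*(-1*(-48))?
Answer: 9198/19 ≈ 484.11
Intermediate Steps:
x = 1533/152 ≈ 10.086
x*(-1*(-48)) = 1533*(-1*(-48))/152 = (1533/152)*48 = 9198/19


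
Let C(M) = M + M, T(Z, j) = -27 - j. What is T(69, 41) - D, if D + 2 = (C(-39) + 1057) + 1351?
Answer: -2396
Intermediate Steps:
C(M) = 2*M
D = 2328 (D = -2 + ((2*(-39) + 1057) + 1351) = -2 + ((-78 + 1057) + 1351) = -2 + (979 + 1351) = -2 + 2330 = 2328)
T(69, 41) - D = (-27 - 1*41) - 1*2328 = (-27 - 41) - 2328 = -68 - 2328 = -2396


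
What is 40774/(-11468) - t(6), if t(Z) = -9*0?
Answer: -20387/5734 ≈ -3.5555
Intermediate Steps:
t(Z) = 0
40774/(-11468) - t(6) = 40774/(-11468) - 1*0 = 40774*(-1/11468) + 0 = -20387/5734 + 0 = -20387/5734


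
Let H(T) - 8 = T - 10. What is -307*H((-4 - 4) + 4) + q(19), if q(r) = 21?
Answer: 1863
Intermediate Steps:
H(T) = -2 + T (H(T) = 8 + (T - 10) = 8 + (-10 + T) = -2 + T)
-307*H((-4 - 4) + 4) + q(19) = -307*(-2 + ((-4 - 4) + 4)) + 21 = -307*(-2 + (-8 + 4)) + 21 = -307*(-2 - 4) + 21 = -307*(-6) + 21 = 1842 + 21 = 1863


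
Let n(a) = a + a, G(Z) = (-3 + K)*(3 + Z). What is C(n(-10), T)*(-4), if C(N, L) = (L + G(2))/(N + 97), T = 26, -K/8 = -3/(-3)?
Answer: 116/77 ≈ 1.5065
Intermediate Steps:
K = -8 (K = -(-24)/(-3) = -(-24)*(-1)/3 = -8*1 = -8)
G(Z) = -33 - 11*Z (G(Z) = (-3 - 8)*(3 + Z) = -11*(3 + Z) = -33 - 11*Z)
n(a) = 2*a
C(N, L) = (-55 + L)/(97 + N) (C(N, L) = (L + (-33 - 11*2))/(N + 97) = (L + (-33 - 22))/(97 + N) = (L - 55)/(97 + N) = (-55 + L)/(97 + N))
C(n(-10), T)*(-4) = ((-55 + 26)/(97 + 2*(-10)))*(-4) = (-29/(97 - 20))*(-4) = (-29/77)*(-4) = ((1/77)*(-29))*(-4) = -29/77*(-4) = 116/77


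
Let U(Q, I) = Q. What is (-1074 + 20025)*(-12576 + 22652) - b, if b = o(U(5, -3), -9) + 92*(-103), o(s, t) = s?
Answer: 190959747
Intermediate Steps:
b = -9471 (b = 5 + 92*(-103) = 5 - 9476 = -9471)
(-1074 + 20025)*(-12576 + 22652) - b = (-1074 + 20025)*(-12576 + 22652) - 1*(-9471) = 18951*10076 + 9471 = 190950276 + 9471 = 190959747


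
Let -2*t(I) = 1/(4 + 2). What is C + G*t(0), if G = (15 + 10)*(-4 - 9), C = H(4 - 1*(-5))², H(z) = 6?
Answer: 757/12 ≈ 63.083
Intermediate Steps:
C = 36 (C = 6² = 36)
G = -325 (G = 25*(-13) = -325)
t(I) = -1/12 (t(I) = -1/(2*(4 + 2)) = -½/6 = -½*⅙ = -1/12)
C + G*t(0) = 36 - 325*(-1/12) = 36 + 325/12 = 757/12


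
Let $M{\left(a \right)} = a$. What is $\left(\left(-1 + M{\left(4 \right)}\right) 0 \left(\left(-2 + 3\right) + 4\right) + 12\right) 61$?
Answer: $732$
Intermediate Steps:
$\left(\left(-1 + M{\left(4 \right)}\right) 0 \left(\left(-2 + 3\right) + 4\right) + 12\right) 61 = \left(\left(-1 + 4\right) 0 \left(\left(-2 + 3\right) + 4\right) + 12\right) 61 = \left(3 \cdot 0 \left(1 + 4\right) + 12\right) 61 = \left(0 \cdot 5 + 12\right) 61 = \left(0 + 12\right) 61 = 12 \cdot 61 = 732$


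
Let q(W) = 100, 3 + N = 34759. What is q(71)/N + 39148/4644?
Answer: 85068268/10087929 ≈ 8.4327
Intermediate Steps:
N = 34756 (N = -3 + 34759 = 34756)
q(71)/N + 39148/4644 = 100/34756 + 39148/4644 = 100*(1/34756) + 39148*(1/4644) = 25/8689 + 9787/1161 = 85068268/10087929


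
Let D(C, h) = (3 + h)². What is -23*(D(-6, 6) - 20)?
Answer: -1403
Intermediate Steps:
-23*(D(-6, 6) - 20) = -23*((3 + 6)² - 20) = -23*(9² - 20) = -23*(81 - 20) = -23*61 = -1403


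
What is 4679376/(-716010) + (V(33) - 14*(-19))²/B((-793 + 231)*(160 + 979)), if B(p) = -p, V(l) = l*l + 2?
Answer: -279476151313/76388481530 ≈ -3.6586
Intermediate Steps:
V(l) = 2 + l² (V(l) = l² + 2 = 2 + l²)
4679376/(-716010) + (V(33) - 14*(-19))²/B((-793 + 231)*(160 + 979)) = 4679376/(-716010) + ((2 + 33²) - 14*(-19))²/((-(-793 + 231)*(160 + 979))) = 4679376*(-1/716010) + ((2 + 1089) + 266)²/((-(-562)*1139)) = -779896/119335 + (1091 + 266)²/((-1*(-640118))) = -779896/119335 + 1357²/640118 = -779896/119335 + 1841449*(1/640118) = -779896/119335 + 1841449/640118 = -279476151313/76388481530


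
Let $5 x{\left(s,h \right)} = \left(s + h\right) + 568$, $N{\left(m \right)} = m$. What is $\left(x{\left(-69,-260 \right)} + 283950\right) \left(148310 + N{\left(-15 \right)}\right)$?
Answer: $42115453751$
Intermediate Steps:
$x{\left(s,h \right)} = \frac{568}{5} + \frac{h}{5} + \frac{s}{5}$ ($x{\left(s,h \right)} = \frac{\left(s + h\right) + 568}{5} = \frac{\left(h + s\right) + 568}{5} = \frac{568 + h + s}{5} = \frac{568}{5} + \frac{h}{5} + \frac{s}{5}$)
$\left(x{\left(-69,-260 \right)} + 283950\right) \left(148310 + N{\left(-15 \right)}\right) = \left(\left(\frac{568}{5} + \frac{1}{5} \left(-260\right) + \frac{1}{5} \left(-69\right)\right) + 283950\right) \left(148310 - 15\right) = \left(\left(\frac{568}{5} - 52 - \frac{69}{5}\right) + 283950\right) 148295 = \left(\frac{239}{5} + 283950\right) 148295 = \frac{1419989}{5} \cdot 148295 = 42115453751$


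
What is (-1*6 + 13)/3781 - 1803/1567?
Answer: -6806174/5924827 ≈ -1.1488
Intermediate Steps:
(-1*6 + 13)/3781 - 1803/1567 = (-6 + 13)*(1/3781) - 1803*1/1567 = 7*(1/3781) - 1803/1567 = 7/3781 - 1803/1567 = -6806174/5924827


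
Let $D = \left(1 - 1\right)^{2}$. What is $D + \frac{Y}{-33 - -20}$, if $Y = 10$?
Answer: $- \frac{10}{13} \approx -0.76923$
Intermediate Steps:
$D = 0$ ($D = 0^{2} = 0$)
$D + \frac{Y}{-33 - -20} = 0 + \frac{10}{-33 - -20} = 0 + \frac{10}{-33 + 20} = 0 + \frac{10}{-13} = 0 + 10 \left(- \frac{1}{13}\right) = 0 - \frac{10}{13} = - \frac{10}{13}$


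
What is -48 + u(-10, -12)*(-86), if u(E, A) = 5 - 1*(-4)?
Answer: -822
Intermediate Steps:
u(E, A) = 9 (u(E, A) = 5 + 4 = 9)
-48 + u(-10, -12)*(-86) = -48 + 9*(-86) = -48 - 774 = -822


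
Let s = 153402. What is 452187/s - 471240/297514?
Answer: 1481971539/1086648634 ≈ 1.3638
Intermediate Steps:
452187/s - 471240/297514 = 452187/153402 - 471240/297514 = 452187*(1/153402) - 471240*1/297514 = 150729/51134 - 33660/21251 = 1481971539/1086648634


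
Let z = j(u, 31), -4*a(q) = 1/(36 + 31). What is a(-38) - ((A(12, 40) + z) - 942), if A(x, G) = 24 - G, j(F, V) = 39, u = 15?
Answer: 246291/268 ≈ 919.00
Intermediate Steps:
a(q) = -1/268 (a(q) = -1/(4*(36 + 31)) = -¼/67 = -¼*1/67 = -1/268)
z = 39
a(-38) - ((A(12, 40) + z) - 942) = -1/268 - (((24 - 1*40) + 39) - 942) = -1/268 - (((24 - 40) + 39) - 942) = -1/268 - ((-16 + 39) - 942) = -1/268 - (23 - 942) = -1/268 - 1*(-919) = -1/268 + 919 = 246291/268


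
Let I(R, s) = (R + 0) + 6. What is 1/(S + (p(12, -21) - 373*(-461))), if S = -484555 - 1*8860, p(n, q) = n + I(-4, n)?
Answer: -1/321448 ≈ -3.1109e-6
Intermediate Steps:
I(R, s) = 6 + R (I(R, s) = R + 6 = 6 + R)
p(n, q) = 2 + n (p(n, q) = n + (6 - 4) = n + 2 = 2 + n)
S = -493415 (S = -484555 - 8860 = -493415)
1/(S + (p(12, -21) - 373*(-461))) = 1/(-493415 + ((2 + 12) - 373*(-461))) = 1/(-493415 + (14 + 171953)) = 1/(-493415 + 171967) = 1/(-321448) = -1/321448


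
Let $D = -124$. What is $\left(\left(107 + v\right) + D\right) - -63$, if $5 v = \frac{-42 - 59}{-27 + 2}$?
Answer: $\frac{5851}{125} \approx 46.808$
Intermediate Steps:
$v = \frac{101}{125}$ ($v = \frac{\left(-42 - 59\right) \frac{1}{-27 + 2}}{5} = \frac{\left(-101\right) \frac{1}{-25}}{5} = \frac{\left(-101\right) \left(- \frac{1}{25}\right)}{5} = \frac{1}{5} \cdot \frac{101}{25} = \frac{101}{125} \approx 0.808$)
$\left(\left(107 + v\right) + D\right) - -63 = \left(\left(107 + \frac{101}{125}\right) - 124\right) - -63 = \left(\frac{13476}{125} - 124\right) + 63 = - \frac{2024}{125} + 63 = \frac{5851}{125}$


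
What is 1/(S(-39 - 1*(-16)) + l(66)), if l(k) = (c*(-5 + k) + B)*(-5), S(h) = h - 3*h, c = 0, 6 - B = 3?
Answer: 1/31 ≈ 0.032258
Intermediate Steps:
B = 3 (B = 6 - 1*3 = 6 - 3 = 3)
S(h) = -2*h
l(k) = -15 (l(k) = (0*(-5 + k) + 3)*(-5) = (0 + 3)*(-5) = 3*(-5) = -15)
1/(S(-39 - 1*(-16)) + l(66)) = 1/(-2*(-39 - 1*(-16)) - 15) = 1/(-2*(-39 + 16) - 15) = 1/(-2*(-23) - 15) = 1/(46 - 15) = 1/31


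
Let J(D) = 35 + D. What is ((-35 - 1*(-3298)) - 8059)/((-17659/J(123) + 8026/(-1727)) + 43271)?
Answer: -1308665336/11775419485 ≈ -0.11114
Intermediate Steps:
((-35 - 1*(-3298)) - 8059)/((-17659/J(123) + 8026/(-1727)) + 43271) = ((-35 - 1*(-3298)) - 8059)/((-17659/(35 + 123) + 8026/(-1727)) + 43271) = ((-35 + 3298) - 8059)/((-17659/158 + 8026*(-1/1727)) + 43271) = (3263 - 8059)/((-17659*1/158 - 8026/1727) + 43271) = -4796/((-17659/158 - 8026/1727) + 43271) = -4796/(-31765201/272866 + 43271) = -4796/11775419485/272866 = -4796*272866/11775419485 = -1308665336/11775419485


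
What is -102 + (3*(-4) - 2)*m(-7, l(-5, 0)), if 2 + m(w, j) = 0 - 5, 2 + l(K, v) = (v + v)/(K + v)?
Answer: -4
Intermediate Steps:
l(K, v) = -2 + 2*v/(K + v) (l(K, v) = -2 + (v + v)/(K + v) = -2 + (2*v)/(K + v) = -2 + 2*v/(K + v))
m(w, j) = -7 (m(w, j) = -2 + (0 - 5) = -2 - 5 = -7)
-102 + (3*(-4) - 2)*m(-7, l(-5, 0)) = -102 + (3*(-4) - 2)*(-7) = -102 + (-12 - 2)*(-7) = -102 - 14*(-7) = -102 + 98 = -4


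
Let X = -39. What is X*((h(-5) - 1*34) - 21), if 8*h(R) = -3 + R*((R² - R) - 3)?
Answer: 11271/4 ≈ 2817.8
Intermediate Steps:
h(R) = -3/8 + R*(-3 + R² - R)/8 (h(R) = (-3 + R*((R² - R) - 3))/8 = (-3 + R*(-3 + R² - R))/8 = -3/8 + R*(-3 + R² - R)/8)
X*((h(-5) - 1*34) - 21) = -39*(((-3/8 - 3/8*(-5) - ⅛*(-5)² + (⅛)*(-5)³) - 1*34) - 21) = -39*(((-3/8 + 15/8 - ⅛*25 + (⅛)*(-125)) - 34) - 21) = -39*(((-3/8 + 15/8 - 25/8 - 125/8) - 34) - 21) = -39*((-69/4 - 34) - 21) = -39*(-205/4 - 21) = -39*(-289/4) = 11271/4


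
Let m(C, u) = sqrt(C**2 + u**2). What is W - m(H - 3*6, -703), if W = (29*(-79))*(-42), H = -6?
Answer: 96222 - sqrt(494785) ≈ 95519.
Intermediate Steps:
W = 96222 (W = -2291*(-42) = 96222)
W - m(H - 3*6, -703) = 96222 - sqrt((-6 - 3*6)**2 + (-703)**2) = 96222 - sqrt((-6 - 18)**2 + 494209) = 96222 - sqrt((-24)**2 + 494209) = 96222 - sqrt(576 + 494209) = 96222 - sqrt(494785)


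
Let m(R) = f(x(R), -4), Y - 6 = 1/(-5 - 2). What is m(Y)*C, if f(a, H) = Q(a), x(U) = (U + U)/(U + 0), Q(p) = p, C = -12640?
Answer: -25280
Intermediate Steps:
x(U) = 2 (x(U) = (2*U)/U = 2)
Y = 41/7 (Y = 6 + 1/(-5 - 2) = 6 + 1/(-7) = 6 - ⅐ = 41/7 ≈ 5.8571)
f(a, H) = a
m(R) = 2
m(Y)*C = 2*(-12640) = -25280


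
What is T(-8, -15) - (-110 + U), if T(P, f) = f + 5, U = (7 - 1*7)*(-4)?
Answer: 100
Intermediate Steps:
U = 0 (U = (7 - 7)*(-4) = 0*(-4) = 0)
T(P, f) = 5 + f
T(-8, -15) - (-110 + U) = (5 - 15) - (-110 + 0) = -10 - 1*(-110) = -10 + 110 = 100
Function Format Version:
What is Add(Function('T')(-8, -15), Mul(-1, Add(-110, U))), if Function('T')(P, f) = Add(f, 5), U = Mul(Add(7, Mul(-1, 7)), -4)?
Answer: 100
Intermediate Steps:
U = 0 (U = Mul(Add(7, -7), -4) = Mul(0, -4) = 0)
Function('T')(P, f) = Add(5, f)
Add(Function('T')(-8, -15), Mul(-1, Add(-110, U))) = Add(Add(5, -15), Mul(-1, Add(-110, 0))) = Add(-10, Mul(-1, -110)) = Add(-10, 110) = 100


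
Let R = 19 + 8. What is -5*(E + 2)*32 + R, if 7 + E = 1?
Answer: 667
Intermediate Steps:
E = -6 (E = -7 + 1 = -6)
R = 27
-5*(E + 2)*32 + R = -5*(-6 + 2)*32 + 27 = -5*(-4)*32 + 27 = 20*32 + 27 = 640 + 27 = 667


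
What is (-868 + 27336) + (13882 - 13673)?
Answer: 26677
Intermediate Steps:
(-868 + 27336) + (13882 - 13673) = 26468 + 209 = 26677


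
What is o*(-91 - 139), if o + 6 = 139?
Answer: -30590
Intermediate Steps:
o = 133 (o = -6 + 139 = 133)
o*(-91 - 139) = 133*(-91 - 139) = 133*(-230) = -30590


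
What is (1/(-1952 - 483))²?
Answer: 1/5929225 ≈ 1.6866e-7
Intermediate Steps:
(1/(-1952 - 483))² = (1/(-2435))² = (-1/2435)² = 1/5929225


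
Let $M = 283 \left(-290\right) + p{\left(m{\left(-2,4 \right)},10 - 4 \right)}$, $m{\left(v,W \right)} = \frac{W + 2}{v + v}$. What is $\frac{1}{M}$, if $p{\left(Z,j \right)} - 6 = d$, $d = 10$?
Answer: $- \frac{1}{82054} \approx -1.2187 \cdot 10^{-5}$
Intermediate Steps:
$m{\left(v,W \right)} = \frac{2 + W}{2 v}$
$p{\left(Z,j \right)} = 16$ ($p{\left(Z,j \right)} = 6 + 10 = 16$)
$M = -82054$ ($M = 283 \left(-290\right) + 16 = -82070 + 16 = -82054$)
$\frac{1}{M} = \frac{1}{-82054} = - \frac{1}{82054}$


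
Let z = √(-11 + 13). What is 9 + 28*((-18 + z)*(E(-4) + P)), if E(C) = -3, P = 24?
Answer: -10575 + 588*√2 ≈ -9743.4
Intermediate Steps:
z = √2 ≈ 1.4142
9 + 28*((-18 + z)*(E(-4) + P)) = 9 + 28*((-18 + √2)*(-3 + 24)) = 9 + 28*((-18 + √2)*21) = 9 + 28*(-378 + 21*√2) = 9 + (-10584 + 588*√2) = -10575 + 588*√2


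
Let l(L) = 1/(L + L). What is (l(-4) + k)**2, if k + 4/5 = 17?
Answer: 413449/1600 ≈ 258.41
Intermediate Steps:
k = 81/5 (k = -4/5 + 17 = 81/5 ≈ 16.200)
l(L) = 1/(2*L)
(l(-4) + k)**2 = ((1/2)/(-4) + 81/5)**2 = ((1/2)*(-1/4) + 81/5)**2 = (-1/8 + 81/5)**2 = (643/40)**2 = 413449/1600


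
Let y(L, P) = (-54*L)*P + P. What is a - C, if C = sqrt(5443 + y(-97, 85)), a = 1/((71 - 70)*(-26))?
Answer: -1/26 - sqrt(450758) ≈ -671.42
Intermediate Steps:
a = -1/26 (a = 1/(1*(-26)) = 1/(-26) = -1/26 ≈ -0.038462)
y(L, P) = P - 54*L*P (y(L, P) = -54*L*P + P = P - 54*L*P)
C = sqrt(450758) (C = sqrt(5443 + 85*(1 - 54*(-97))) = sqrt(5443 + 85*(1 + 5238)) = sqrt(5443 + 85*5239) = sqrt(5443 + 445315) = sqrt(450758) ≈ 671.38)
a - C = -1/26 - sqrt(450758)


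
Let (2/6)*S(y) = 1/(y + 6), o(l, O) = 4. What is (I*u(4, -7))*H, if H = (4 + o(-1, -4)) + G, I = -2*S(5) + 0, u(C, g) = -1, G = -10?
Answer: -12/11 ≈ -1.0909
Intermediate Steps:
S(y) = 3/(6 + y) (S(y) = 3/(y + 6) = 3/(6 + y))
I = -6/11 (I = -6/(6 + 5) + 0 = -6/11 + 0 = -6/11 ≈ -0.54545)
H = -2 (H = (4 + 4) - 10 = 8 - 10 = -2)
(I*u(4, -7))*H = -6/11*(-1)*(-2) = (6/11)*(-2) = -12/11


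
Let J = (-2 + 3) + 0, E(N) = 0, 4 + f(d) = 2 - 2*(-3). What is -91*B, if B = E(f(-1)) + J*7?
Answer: -637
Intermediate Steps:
f(d) = 4 (f(d) = -4 + (2 - 2*(-3)) = -4 + (2 + 6) = -4 + 8 = 4)
J = 1 (J = 1 + 0 = 1)
B = 7 (B = 0 + 1*7 = 0 + 7 = 7)
-91*B = -91*7 = -637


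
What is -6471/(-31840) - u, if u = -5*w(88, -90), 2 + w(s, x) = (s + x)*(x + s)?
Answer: 324871/31840 ≈ 10.203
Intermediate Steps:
w(s, x) = -2 + (s + x)² (w(s, x) = -2 + (s + x)*(x + s) = -2 + (s + x)*(s + x) = -2 + (s + x)²)
u = -10 (u = -5*(-2 + (88 - 90)²) = -5*(-2 + (-2)²) = -5*(-2 + 4) = -5*2 = -10)
-6471/(-31840) - u = -6471/(-31840) - 1*(-10) = -6471*(-1/31840) + 10 = 6471/31840 + 10 = 324871/31840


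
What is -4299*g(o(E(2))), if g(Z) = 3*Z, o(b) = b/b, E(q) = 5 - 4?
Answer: -12897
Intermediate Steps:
E(q) = 1
o(b) = 1
-4299*g(o(E(2))) = -12897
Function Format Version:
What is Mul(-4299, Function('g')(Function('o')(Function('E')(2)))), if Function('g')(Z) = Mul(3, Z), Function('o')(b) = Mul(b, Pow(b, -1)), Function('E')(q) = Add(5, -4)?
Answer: -12897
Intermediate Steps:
Function('E')(q) = 1
Function('o')(b) = 1
Mul(-4299, Function('g')(Function('o')(Function('E')(2)))) = Mul(-4299, Mul(3, 1)) = Mul(-4299, 3) = -12897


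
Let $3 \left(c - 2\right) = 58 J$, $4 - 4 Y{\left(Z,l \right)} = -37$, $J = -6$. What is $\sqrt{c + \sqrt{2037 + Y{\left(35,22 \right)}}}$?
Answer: $\frac{\sqrt{-456 + 2 \sqrt{8189}}}{2} \approx 8.2918 i$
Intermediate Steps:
$Y{\left(Z,l \right)} = \frac{41}{4}$ ($Y{\left(Z,l \right)} = 1 - - \frac{37}{4} = 1 + \frac{37}{4} = \frac{41}{4}$)
$c = -114$ ($c = 2 + \frac{58 \left(-6\right)}{3} = 2 + \frac{1}{3} \left(-348\right) = 2 - 116 = -114$)
$\sqrt{c + \sqrt{2037 + Y{\left(35,22 \right)}}} = \sqrt{-114 + \sqrt{2037 + \frac{41}{4}}} = \sqrt{-114 + \sqrt{\frac{8189}{4}}} = \sqrt{-114 + \frac{\sqrt{8189}}{2}}$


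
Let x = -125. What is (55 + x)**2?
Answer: 4900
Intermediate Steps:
(55 + x)**2 = (55 - 125)**2 = (-70)**2 = 4900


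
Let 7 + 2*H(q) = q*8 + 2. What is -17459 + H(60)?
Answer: -34443/2 ≈ -17222.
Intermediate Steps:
H(q) = -5/2 + 4*q (H(q) = -7/2 + (q*8 + 2)/2 = -7/2 + (8*q + 2)/2 = -7/2 + (2 + 8*q)/2 = -7/2 + (1 + 4*q) = -5/2 + 4*q)
-17459 + H(60) = -17459 + (-5/2 + 4*60) = -17459 + (-5/2 + 240) = -17459 + 475/2 = -34443/2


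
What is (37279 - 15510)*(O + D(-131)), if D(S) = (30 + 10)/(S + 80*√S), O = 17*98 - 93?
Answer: 223637791487/6531 - 69660800*I*√131/855561 ≈ 3.4242e+7 - 931.91*I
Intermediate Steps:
O = 1573 (O = 1666 - 93 = 1573)
D(S) = 40/(S + 80*√S)
(37279 - 15510)*(O + D(-131)) = (37279 - 15510)*(1573 + 40/(-131 + 80*√(-131))) = 21769*(1573 + 40/(-131 + 80*(I*√131))) = 21769*(1573 + 40/(-131 + 80*I*√131)) = 34242637 + 870760/(-131 + 80*I*√131)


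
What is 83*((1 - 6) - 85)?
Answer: -7470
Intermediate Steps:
83*((1 - 6) - 85) = 83*(-5 - 85) = 83*(-90) = -7470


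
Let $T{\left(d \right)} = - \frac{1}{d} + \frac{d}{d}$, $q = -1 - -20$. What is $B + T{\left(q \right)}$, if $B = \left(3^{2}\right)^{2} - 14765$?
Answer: $- \frac{278978}{19} \approx -14683.0$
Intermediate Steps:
$q = 19$ ($q = -1 + 20 = 19$)
$B = -14684$ ($B = 9^{2} - 14765 = 81 - 14765 = -14684$)
$T{\left(d \right)} = 1 - \frac{1}{d}$ ($T{\left(d \right)} = - \frac{1}{d} + 1 = 1 - \frac{1}{d}$)
$B + T{\left(q \right)} = -14684 + \frac{-1 + 19}{19} = -14684 + \frac{1}{19} \cdot 18 = -14684 + \frac{18}{19} = - \frac{278978}{19}$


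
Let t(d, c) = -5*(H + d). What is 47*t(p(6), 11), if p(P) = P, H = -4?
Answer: -470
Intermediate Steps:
t(d, c) = 20 - 5*d (t(d, c) = -5*(-4 + d) = 20 - 5*d)
47*t(p(6), 11) = 47*(20 - 5*6) = 47*(20 - 30) = 47*(-10) = -470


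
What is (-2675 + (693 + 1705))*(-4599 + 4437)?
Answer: 44874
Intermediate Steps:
(-2675 + (693 + 1705))*(-4599 + 4437) = (-2675 + 2398)*(-162) = -277*(-162) = 44874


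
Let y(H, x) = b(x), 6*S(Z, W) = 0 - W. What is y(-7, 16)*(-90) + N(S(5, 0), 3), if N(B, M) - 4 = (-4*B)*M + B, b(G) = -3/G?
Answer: 167/8 ≈ 20.875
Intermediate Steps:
S(Z, W) = -W/6 (S(Z, W) = (0 - W)/6 = (-W)/6 = -W/6)
y(H, x) = -3/x
N(B, M) = 4 + B - 4*B*M (N(B, M) = 4 + ((-4*B)*M + B) = 4 + (-4*B*M + B) = 4 + (B - 4*B*M) = 4 + B - 4*B*M)
y(-7, 16)*(-90) + N(S(5, 0), 3) = -3/16*(-90) + (4 - ⅙*0 - 4*(-⅙*0)*3) = -3*1/16*(-90) + (4 + 0 - 4*0*3) = -3/16*(-90) + (4 + 0 + 0) = 135/8 + 4 = 167/8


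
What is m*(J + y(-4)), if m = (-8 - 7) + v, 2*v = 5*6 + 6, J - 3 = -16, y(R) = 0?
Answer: -39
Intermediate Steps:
J = -13 (J = 3 - 16 = -13)
v = 18 (v = (5*6 + 6)/2 = (30 + 6)/2 = (½)*36 = 18)
m = 3 (m = (-8 - 7) + 18 = -15 + 18 = 3)
m*(J + y(-4)) = 3*(-13 + 0) = 3*(-13) = -39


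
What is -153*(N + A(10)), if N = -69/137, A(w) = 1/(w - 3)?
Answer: 52938/959 ≈ 55.201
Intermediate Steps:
A(w) = 1/(-3 + w)
N = -69/137 (N = -69*1/137 = -69/137 ≈ -0.50365)
-153*(N + A(10)) = -153*(-69/137 + 1/(-3 + 10)) = -153*(-69/137 + 1/7) = -153*(-69/137 + ⅐) = -153*(-346/959) = 52938/959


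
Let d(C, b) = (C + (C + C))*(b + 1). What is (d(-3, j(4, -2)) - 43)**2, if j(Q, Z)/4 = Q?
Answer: 38416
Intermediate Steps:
j(Q, Z) = 4*Q
d(C, b) = 3*C*(1 + b) (d(C, b) = (C + 2*C)*(1 + b) = (3*C)*(1 + b) = 3*C*(1 + b))
(d(-3, j(4, -2)) - 43)**2 = (3*(-3)*(1 + 4*4) - 43)**2 = (3*(-3)*(1 + 16) - 43)**2 = (3*(-3)*17 - 43)**2 = (-153 - 43)**2 = (-196)**2 = 38416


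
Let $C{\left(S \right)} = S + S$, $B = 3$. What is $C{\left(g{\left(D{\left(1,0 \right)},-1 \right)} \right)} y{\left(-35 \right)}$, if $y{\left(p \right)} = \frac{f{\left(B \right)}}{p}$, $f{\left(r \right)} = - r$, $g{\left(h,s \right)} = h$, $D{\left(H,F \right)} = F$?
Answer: $0$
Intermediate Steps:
$y{\left(p \right)} = - \frac{3}{p}$ ($y{\left(p \right)} = \frac{\left(-1\right) 3}{p} = - \frac{3}{p}$)
$C{\left(S \right)} = 2 S$
$C{\left(g{\left(D{\left(1,0 \right)},-1 \right)} \right)} y{\left(-35 \right)} = 2 \cdot 0 \left(- \frac{3}{-35}\right) = 0 \left(\left(-3\right) \left(- \frac{1}{35}\right)\right) = 0 \cdot \frac{3}{35} = 0$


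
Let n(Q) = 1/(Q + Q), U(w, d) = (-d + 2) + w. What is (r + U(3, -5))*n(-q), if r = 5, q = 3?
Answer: -5/2 ≈ -2.5000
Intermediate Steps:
U(w, d) = 2 + w - d (U(w, d) = (2 - d) + w = 2 + w - d)
n(Q) = 1/(2*Q)
(r + U(3, -5))*n(-q) = (5 + (2 + 3 - 1*(-5)))*(1/(2*((-1*3)))) = (5 + (2 + 3 + 5))*((1/2)/(-3)) = (5 + 10)*((1/2)*(-1/3)) = 15*(-1/6) = -5/2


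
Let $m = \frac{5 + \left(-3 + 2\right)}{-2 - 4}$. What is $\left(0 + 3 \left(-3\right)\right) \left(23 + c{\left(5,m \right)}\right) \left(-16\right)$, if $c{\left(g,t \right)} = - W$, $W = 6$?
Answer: $2448$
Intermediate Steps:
$m = - \frac{2}{3}$ ($m = \frac{5 - 1}{-6} = 4 \left(- \frac{1}{6}\right) = - \frac{2}{3} \approx -0.66667$)
$c{\left(g,t \right)} = -6$ ($c{\left(g,t \right)} = \left(-1\right) 6 = -6$)
$\left(0 + 3 \left(-3\right)\right) \left(23 + c{\left(5,m \right)}\right) \left(-16\right) = \left(0 + 3 \left(-3\right)\right) \left(23 - 6\right) \left(-16\right) = \left(0 - 9\right) 17 \left(-16\right) = \left(-9\right) 17 \left(-16\right) = \left(-153\right) \left(-16\right) = 2448$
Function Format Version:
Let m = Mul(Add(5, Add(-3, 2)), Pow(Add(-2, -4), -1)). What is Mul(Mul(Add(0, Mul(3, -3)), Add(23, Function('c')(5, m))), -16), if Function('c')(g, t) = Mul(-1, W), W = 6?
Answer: 2448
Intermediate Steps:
m = Rational(-2, 3) (m = Mul(Add(5, -1), Pow(-6, -1)) = Mul(4, Rational(-1, 6)) = Rational(-2, 3) ≈ -0.66667)
Function('c')(g, t) = -6 (Function('c')(g, t) = Mul(-1, 6) = -6)
Mul(Mul(Add(0, Mul(3, -3)), Add(23, Function('c')(5, m))), -16) = Mul(Mul(Add(0, Mul(3, -3)), Add(23, -6)), -16) = Mul(Mul(Add(0, -9), 17), -16) = Mul(Mul(-9, 17), -16) = Mul(-153, -16) = 2448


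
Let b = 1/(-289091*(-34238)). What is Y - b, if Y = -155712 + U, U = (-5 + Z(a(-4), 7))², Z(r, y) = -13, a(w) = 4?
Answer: -1538014521281305/9897897658 ≈ -1.5539e+5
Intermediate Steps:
b = 1/9897897658 (b = -1/289091*(-1/34238) = 1/9897897658 ≈ 1.0103e-10)
U = 324 (U = (-5 - 13)² = (-18)² = 324)
Y = -155388 (Y = -155712 + 324 = -155388)
Y - b = -155388 - 1*1/9897897658 = -155388 - 1/9897897658 = -1538014521281305/9897897658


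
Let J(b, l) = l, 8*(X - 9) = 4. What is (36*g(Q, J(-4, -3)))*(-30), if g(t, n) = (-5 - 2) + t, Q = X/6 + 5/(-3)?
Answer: 7650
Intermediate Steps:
X = 19/2 (X = 9 + (⅛)*4 = 9 + ½ = 19/2 ≈ 9.5000)
Q = -1/12 (Q = (19/2)/6 + 5/(-3) = (19/2)*(⅙) + 5*(-⅓) = 19/12 - 5/3 = -1/12 ≈ -0.083333)
g(t, n) = -7 + t
(36*g(Q, J(-4, -3)))*(-30) = (36*(-7 - 1/12))*(-30) = (36*(-85/12))*(-30) = -255*(-30) = 7650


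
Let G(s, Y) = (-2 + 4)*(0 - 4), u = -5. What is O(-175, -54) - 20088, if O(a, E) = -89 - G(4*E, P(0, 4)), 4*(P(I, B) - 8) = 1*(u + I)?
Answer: -20169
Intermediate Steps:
P(I, B) = 27/4 + I/4 (P(I, B) = 8 + (1*(-5 + I))/4 = 8 + (-5 + I)/4 = 8 + (-5/4 + I/4) = 27/4 + I/4)
G(s, Y) = -8 (G(s, Y) = 2*(-4) = -8)
O(a, E) = -81 (O(a, E) = -89 - 1*(-8) = -89 + 8 = -81)
O(-175, -54) - 20088 = -81 - 20088 = -20169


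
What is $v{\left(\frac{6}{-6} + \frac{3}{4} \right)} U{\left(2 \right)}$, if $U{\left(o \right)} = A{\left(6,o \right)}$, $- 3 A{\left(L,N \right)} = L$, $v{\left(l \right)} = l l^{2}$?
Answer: $\frac{1}{32} \approx 0.03125$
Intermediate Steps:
$v{\left(l \right)} = l^{3}$
$A{\left(L,N \right)} = - \frac{L}{3}$
$U{\left(o \right)} = -2$ ($U{\left(o \right)} = \left(- \frac{1}{3}\right) 6 = -2$)
$v{\left(\frac{6}{-6} + \frac{3}{4} \right)} U{\left(2 \right)} = \left(\frac{6}{-6} + \frac{3}{4}\right)^{3} \left(-2\right) = \left(6 \left(- \frac{1}{6}\right) + 3 \cdot \frac{1}{4}\right)^{3} \left(-2\right) = \left(-1 + \frac{3}{4}\right)^{3} \left(-2\right) = \left(- \frac{1}{4}\right)^{3} \left(-2\right) = \left(- \frac{1}{64}\right) \left(-2\right) = \frac{1}{32}$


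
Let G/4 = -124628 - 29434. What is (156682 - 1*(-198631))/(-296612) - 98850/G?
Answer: -3950850613/3808053162 ≈ -1.0375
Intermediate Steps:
G = -616248 (G = 4*(-124628 - 29434) = 4*(-154062) = -616248)
(156682 - 1*(-198631))/(-296612) - 98850/G = (156682 - 1*(-198631))/(-296612) - 98850/(-616248) = (156682 + 198631)*(-1/296612) - 98850*(-1/616248) = 355313*(-1/296612) + 16475/102708 = -355313/296612 + 16475/102708 = -3950850613/3808053162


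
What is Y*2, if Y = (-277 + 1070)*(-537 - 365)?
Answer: -1430572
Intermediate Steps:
Y = -715286 (Y = 793*(-902) = -715286)
Y*2 = -715286*2 = -1430572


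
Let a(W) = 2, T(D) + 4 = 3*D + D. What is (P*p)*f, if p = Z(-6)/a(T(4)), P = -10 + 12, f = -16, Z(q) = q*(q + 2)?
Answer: -384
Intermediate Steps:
Z(q) = q*(2 + q)
T(D) = -4 + 4*D (T(D) = -4 + (3*D + D) = -4 + 4*D)
P = 2
p = 12 (p = -6*(2 - 6)/2 = -6*(-4)*(½) = 24*(½) = 12)
(P*p)*f = (2*12)*(-16) = 24*(-16) = -384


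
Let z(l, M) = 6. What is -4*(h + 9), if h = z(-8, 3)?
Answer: -60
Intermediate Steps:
h = 6
-4*(h + 9) = -4*(6 + 9) = -4*15 = -60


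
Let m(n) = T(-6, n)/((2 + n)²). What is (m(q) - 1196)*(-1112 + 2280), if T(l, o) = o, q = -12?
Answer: -34926704/25 ≈ -1.3971e+6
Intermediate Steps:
m(n) = n/(2 + n)² (m(n) = n/((2 + n)²) = n/(2 + n)²)
(m(q) - 1196)*(-1112 + 2280) = (-12/(2 - 12)² - 1196)*(-1112 + 2280) = (-12/(-10)² - 1196)*1168 = (-12*1/100 - 1196)*1168 = (-3/25 - 1196)*1168 = -29903/25*1168 = -34926704/25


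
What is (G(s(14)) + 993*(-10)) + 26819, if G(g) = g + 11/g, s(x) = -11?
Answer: 16877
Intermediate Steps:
(G(s(14)) + 993*(-10)) + 26819 = ((-11 + 11/(-11)) + 993*(-10)) + 26819 = ((-11 + 11*(-1/11)) - 9930) + 26819 = ((-11 - 1) - 9930) + 26819 = (-12 - 9930) + 26819 = -9942 + 26819 = 16877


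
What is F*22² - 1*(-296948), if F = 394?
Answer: 487644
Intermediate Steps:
F*22² - 1*(-296948) = 394*22² - 1*(-296948) = 394*484 + 296948 = 190696 + 296948 = 487644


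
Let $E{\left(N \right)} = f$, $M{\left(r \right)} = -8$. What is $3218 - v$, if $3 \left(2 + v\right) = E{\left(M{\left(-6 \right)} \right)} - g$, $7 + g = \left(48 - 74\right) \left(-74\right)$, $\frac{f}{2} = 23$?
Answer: $\frac{11531}{3} \approx 3843.7$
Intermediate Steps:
$f = 46$ ($f = 2 \cdot 23 = 46$)
$E{\left(N \right)} = 46$
$g = 1917$ ($g = -7 + \left(48 - 74\right) \left(-74\right) = -7 - -1924 = -7 + 1924 = 1917$)
$v = - \frac{1877}{3}$ ($v = -2 + \frac{46 - 1917}{3} = -2 + \frac{1}{3} \left(-1871\right) = -2 - \frac{1871}{3} = - \frac{1877}{3} \approx -625.67$)
$3218 - v = 3218 - - \frac{1877}{3} = 3218 + \frac{1877}{3} = \frac{11531}{3}$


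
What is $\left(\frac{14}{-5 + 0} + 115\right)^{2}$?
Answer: $\frac{314721}{25} \approx 12589.0$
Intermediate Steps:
$\left(\frac{14}{-5 + 0} + 115\right)^{2} = \left(\frac{14}{-5} + 115\right)^{2} = \left(14 \left(- \frac{1}{5}\right) + 115\right)^{2} = \left(- \frac{14}{5} + 115\right)^{2} = \left(\frac{561}{5}\right)^{2} = \frac{314721}{25}$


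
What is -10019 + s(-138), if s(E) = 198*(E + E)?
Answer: -64667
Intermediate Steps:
s(E) = 396*E (s(E) = 198*(2*E) = 396*E)
-10019 + s(-138) = -10019 + 396*(-138) = -10019 - 54648 = -64667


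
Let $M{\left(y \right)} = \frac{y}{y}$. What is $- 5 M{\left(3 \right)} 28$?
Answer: $-140$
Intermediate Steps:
$M{\left(y \right)} = 1$
$- 5 M{\left(3 \right)} 28 = \left(-5\right) 1 \cdot 28 = \left(-5\right) 28 = -140$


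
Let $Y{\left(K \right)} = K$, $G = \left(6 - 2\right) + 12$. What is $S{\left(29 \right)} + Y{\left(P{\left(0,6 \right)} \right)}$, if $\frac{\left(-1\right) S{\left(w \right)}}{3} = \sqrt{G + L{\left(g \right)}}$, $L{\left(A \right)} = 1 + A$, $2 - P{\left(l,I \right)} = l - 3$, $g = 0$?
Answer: $5 - 3 \sqrt{17} \approx -7.3693$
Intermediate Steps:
$P{\left(l,I \right)} = 5 - l$ ($P{\left(l,I \right)} = 2 - \left(l - 3\right) = 2 - \left(-3 + l\right) = 5 - l$)
$G = 16$ ($G = 4 + 12 = 16$)
$S{\left(w \right)} = - 3 \sqrt{17}$ ($S{\left(w \right)} = - 3 \sqrt{16 + \left(1 + 0\right)} = - 3 \sqrt{16 + 1} = - 3 \sqrt{17}$)
$S{\left(29 \right)} + Y{\left(P{\left(0,6 \right)} \right)} = - 3 \sqrt{17} + \left(5 - 0\right) = - 3 \sqrt{17} + \left(5 + 0\right) = - 3 \sqrt{17} + 5 = 5 - 3 \sqrt{17}$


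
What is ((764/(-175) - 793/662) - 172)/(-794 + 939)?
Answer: -20570743/16798250 ≈ -1.2246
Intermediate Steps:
((764/(-175) - 793/662) - 172)/(-794 + 939) = ((764*(-1/175) - 793*1/662) - 172)/145 = ((-764/175 - 793/662) - 172)/145 = (-644543/115850 - 172)/145 = (1/145)*(-20570743/115850) = -20570743/16798250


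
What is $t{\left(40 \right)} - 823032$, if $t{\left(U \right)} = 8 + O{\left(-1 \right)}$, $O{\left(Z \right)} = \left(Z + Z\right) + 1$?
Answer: $-823025$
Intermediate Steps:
$O{\left(Z \right)} = 1 + 2 Z$ ($O{\left(Z \right)} = 2 Z + 1 = 1 + 2 Z$)
$t{\left(U \right)} = 7$ ($t{\left(U \right)} = 8 + \left(1 + 2 \left(-1\right)\right) = 8 + \left(1 - 2\right) = 8 - 1 = 7$)
$t{\left(40 \right)} - 823032 = 7 - 823032 = -823025$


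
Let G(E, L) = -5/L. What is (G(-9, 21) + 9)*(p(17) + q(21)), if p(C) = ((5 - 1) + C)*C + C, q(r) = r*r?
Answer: 149960/21 ≈ 7141.0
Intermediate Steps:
q(r) = r²
p(C) = C + C*(4 + C) (p(C) = (4 + C)*C + C = C*(4 + C) + C = C + C*(4 + C))
(G(-9, 21) + 9)*(p(17) + q(21)) = (-5/21 + 9)*(17*(5 + 17) + 21²) = (-5*1/21 + 9)*(17*22 + 441) = (-5/21 + 9)*(374 + 441) = (184/21)*815 = 149960/21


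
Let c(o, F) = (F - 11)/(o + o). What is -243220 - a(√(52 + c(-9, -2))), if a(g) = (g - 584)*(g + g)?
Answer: -2189929/9 + 584*√1898/3 ≈ -2.3484e+5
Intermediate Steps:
c(o, F) = (-11 + F)/(2*o) (c(o, F) = (-11 + F)/((2*o)) = (-11 + F)*(1/(2*o)) = (-11 + F)/(2*o))
a(g) = 2*g*(-584 + g) (a(g) = (-584 + g)*(2*g) = 2*g*(-584 + g))
-243220 - a(√(52 + c(-9, -2))) = -243220 - 2*√(52 + (½)*(-11 - 2)/(-9))*(-584 + √(52 + (½)*(-11 - 2)/(-9))) = -243220 - 2*√(52 + (½)*(-⅑)*(-13))*(-584 + √(52 + (½)*(-⅑)*(-13))) = -243220 - 2*√(52 + 13/18)*(-584 + √(52 + 13/18)) = -243220 - 2*√(949/18)*(-584 + √(949/18)) = -243220 - 2*√1898/6*(-584 + √1898/6) = -243220 - √1898*(-584 + √1898/6)/3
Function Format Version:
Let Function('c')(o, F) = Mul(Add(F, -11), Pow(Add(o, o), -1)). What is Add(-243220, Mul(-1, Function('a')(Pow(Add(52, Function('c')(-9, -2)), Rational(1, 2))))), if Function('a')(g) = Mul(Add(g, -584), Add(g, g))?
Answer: Add(Rational(-2189929, 9), Mul(Rational(584, 3), Pow(1898, Rational(1, 2)))) ≈ -2.3484e+5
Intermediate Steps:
Function('c')(o, F) = Mul(Rational(1, 2), Pow(o, -1), Add(-11, F)) (Function('c')(o, F) = Mul(Add(-11, F), Pow(Mul(2, o), -1)) = Mul(Add(-11, F), Mul(Rational(1, 2), Pow(o, -1))) = Mul(Rational(1, 2), Pow(o, -1), Add(-11, F)))
Function('a')(g) = Mul(2, g, Add(-584, g)) (Function('a')(g) = Mul(Add(-584, g), Mul(2, g)) = Mul(2, g, Add(-584, g)))
Add(-243220, Mul(-1, Function('a')(Pow(Add(52, Function('c')(-9, -2)), Rational(1, 2))))) = Add(-243220, Mul(-1, Mul(2, Pow(Add(52, Mul(Rational(1, 2), Pow(-9, -1), Add(-11, -2))), Rational(1, 2)), Add(-584, Pow(Add(52, Mul(Rational(1, 2), Pow(-9, -1), Add(-11, -2))), Rational(1, 2)))))) = Add(-243220, Mul(-1, Mul(2, Pow(Add(52, Mul(Rational(1, 2), Rational(-1, 9), -13)), Rational(1, 2)), Add(-584, Pow(Add(52, Mul(Rational(1, 2), Rational(-1, 9), -13)), Rational(1, 2)))))) = Add(-243220, Mul(-1, Mul(2, Pow(Add(52, Rational(13, 18)), Rational(1, 2)), Add(-584, Pow(Add(52, Rational(13, 18)), Rational(1, 2)))))) = Add(-243220, Mul(-1, Mul(2, Pow(Rational(949, 18), Rational(1, 2)), Add(-584, Pow(Rational(949, 18), Rational(1, 2)))))) = Add(-243220, Mul(-1, Mul(2, Mul(Rational(1, 6), Pow(1898, Rational(1, 2))), Add(-584, Mul(Rational(1, 6), Pow(1898, Rational(1, 2))))))) = Add(-243220, Mul(-1, Mul(Rational(1, 3), Pow(1898, Rational(1, 2)), Add(-584, Mul(Rational(1, 6), Pow(1898, Rational(1, 2))))))) = Add(-243220, Mul(Rational(-1, 3), Pow(1898, Rational(1, 2)), Add(-584, Mul(Rational(1, 6), Pow(1898, Rational(1, 2))))))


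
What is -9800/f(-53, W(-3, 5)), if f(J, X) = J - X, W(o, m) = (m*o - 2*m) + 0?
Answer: 350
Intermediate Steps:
W(o, m) = -2*m + m*o (W(o, m) = (-2*m + m*o) + 0 = -2*m + m*o)
-9800/f(-53, W(-3, 5)) = -9800/(-53 - 5*(-2 - 3)) = -9800/(-53 - 5*(-5)) = -9800/(-53 - 1*(-25)) = -9800/(-53 + 25) = -9800/(-28) = -9800*(-1/28) = 350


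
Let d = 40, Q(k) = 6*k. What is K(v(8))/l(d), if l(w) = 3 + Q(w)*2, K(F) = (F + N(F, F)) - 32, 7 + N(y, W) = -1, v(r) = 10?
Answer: -10/161 ≈ -0.062112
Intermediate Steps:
N(y, W) = -8 (N(y, W) = -7 - 1 = -8)
K(F) = -40 + F (K(F) = (F - 8) - 32 = (-8 + F) - 32 = -40 + F)
l(w) = 3 + 12*w (l(w) = 3 + (6*w)*2 = 3 + 12*w)
K(v(8))/l(d) = (-40 + 10)/(3 + 12*40) = -30/(3 + 480) = -30/483 = -30*1/483 = -10/161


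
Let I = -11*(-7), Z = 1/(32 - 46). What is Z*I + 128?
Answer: 245/2 ≈ 122.50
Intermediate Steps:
Z = -1/14 (Z = 1/(-14) = -1/14 ≈ -0.071429)
I = 77
Z*I + 128 = -1/14*77 + 128 = -11/2 + 128 = 245/2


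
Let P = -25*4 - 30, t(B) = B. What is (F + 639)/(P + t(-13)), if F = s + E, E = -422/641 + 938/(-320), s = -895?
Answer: 2420319/1333280 ≈ 1.8153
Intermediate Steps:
P = -130 (P = -100 - 30 = -130)
E = -368149/102560 (E = -422*1/641 + 938*(-1/320) = -422/641 - 469/160 = -368149/102560 ≈ -3.5896)
F = -92159349/102560 (F = -895 - 368149/102560 = -92159349/102560 ≈ -898.59)
(F + 639)/(P + t(-13)) = (-92159349/102560 + 639)/(-130 - 13) = -26623509/102560/(-143) = -26623509/102560*(-1/143) = 2420319/1333280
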